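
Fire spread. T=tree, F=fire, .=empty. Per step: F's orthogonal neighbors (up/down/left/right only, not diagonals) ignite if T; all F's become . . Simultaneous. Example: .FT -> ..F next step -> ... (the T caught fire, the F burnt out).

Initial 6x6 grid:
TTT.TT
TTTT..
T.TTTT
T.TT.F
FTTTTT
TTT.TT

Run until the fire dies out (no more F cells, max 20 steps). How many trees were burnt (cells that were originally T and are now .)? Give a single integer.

Step 1: +5 fires, +2 burnt (F count now 5)
Step 2: +6 fires, +5 burnt (F count now 6)
Step 3: +6 fires, +6 burnt (F count now 6)
Step 4: +5 fires, +6 burnt (F count now 5)
Step 5: +2 fires, +5 burnt (F count now 2)
Step 6: +1 fires, +2 burnt (F count now 1)
Step 7: +0 fires, +1 burnt (F count now 0)
Fire out after step 7
Initially T: 27, now '.': 34
Total burnt (originally-T cells now '.'): 25

Answer: 25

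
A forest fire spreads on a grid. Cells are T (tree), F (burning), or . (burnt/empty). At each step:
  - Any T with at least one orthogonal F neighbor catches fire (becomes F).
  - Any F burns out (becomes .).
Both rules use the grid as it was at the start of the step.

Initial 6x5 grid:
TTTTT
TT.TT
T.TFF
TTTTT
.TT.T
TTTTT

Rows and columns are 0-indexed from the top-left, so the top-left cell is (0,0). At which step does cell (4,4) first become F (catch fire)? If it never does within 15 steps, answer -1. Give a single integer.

Step 1: cell (4,4)='T' (+5 fires, +2 burnt)
Step 2: cell (4,4)='F' (+4 fires, +5 burnt)
  -> target ignites at step 2
Step 3: cell (4,4)='.' (+4 fires, +4 burnt)
Step 4: cell (4,4)='.' (+5 fires, +4 burnt)
Step 5: cell (4,4)='.' (+4 fires, +5 burnt)
Step 6: cell (4,4)='.' (+2 fires, +4 burnt)
Step 7: cell (4,4)='.' (+0 fires, +2 burnt)
  fire out at step 7

2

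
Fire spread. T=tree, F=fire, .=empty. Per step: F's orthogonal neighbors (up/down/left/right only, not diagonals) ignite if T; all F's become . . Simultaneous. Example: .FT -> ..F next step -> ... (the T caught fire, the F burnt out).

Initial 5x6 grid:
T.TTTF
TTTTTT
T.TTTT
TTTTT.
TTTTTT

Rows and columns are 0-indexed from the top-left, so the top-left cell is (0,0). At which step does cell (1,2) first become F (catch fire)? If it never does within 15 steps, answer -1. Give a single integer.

Step 1: cell (1,2)='T' (+2 fires, +1 burnt)
Step 2: cell (1,2)='T' (+3 fires, +2 burnt)
Step 3: cell (1,2)='T' (+3 fires, +3 burnt)
Step 4: cell (1,2)='F' (+3 fires, +3 burnt)
  -> target ignites at step 4
Step 5: cell (1,2)='.' (+4 fires, +3 burnt)
Step 6: cell (1,2)='.' (+4 fires, +4 burnt)
Step 7: cell (1,2)='.' (+4 fires, +4 burnt)
Step 8: cell (1,2)='.' (+2 fires, +4 burnt)
Step 9: cell (1,2)='.' (+1 fires, +2 burnt)
Step 10: cell (1,2)='.' (+0 fires, +1 burnt)
  fire out at step 10

4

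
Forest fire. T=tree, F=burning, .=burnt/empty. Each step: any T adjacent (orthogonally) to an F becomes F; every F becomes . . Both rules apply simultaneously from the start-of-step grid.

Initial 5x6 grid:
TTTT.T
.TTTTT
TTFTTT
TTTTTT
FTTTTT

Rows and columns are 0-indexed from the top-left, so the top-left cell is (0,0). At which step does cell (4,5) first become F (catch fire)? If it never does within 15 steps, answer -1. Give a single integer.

Step 1: cell (4,5)='T' (+6 fires, +2 burnt)
Step 2: cell (4,5)='T' (+8 fires, +6 burnt)
Step 3: cell (4,5)='T' (+6 fires, +8 burnt)
Step 4: cell (4,5)='T' (+4 fires, +6 burnt)
Step 5: cell (4,5)='F' (+2 fires, +4 burnt)
  -> target ignites at step 5
Step 6: cell (4,5)='.' (+0 fires, +2 burnt)
  fire out at step 6

5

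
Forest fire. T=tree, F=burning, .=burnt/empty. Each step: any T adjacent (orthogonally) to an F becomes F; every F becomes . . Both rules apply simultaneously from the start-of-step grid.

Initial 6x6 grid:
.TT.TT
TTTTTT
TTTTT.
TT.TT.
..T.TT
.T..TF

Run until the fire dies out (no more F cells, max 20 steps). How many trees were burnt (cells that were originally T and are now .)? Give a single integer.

Step 1: +2 fires, +1 burnt (F count now 2)
Step 2: +1 fires, +2 burnt (F count now 1)
Step 3: +1 fires, +1 burnt (F count now 1)
Step 4: +2 fires, +1 burnt (F count now 2)
Step 5: +2 fires, +2 burnt (F count now 2)
Step 6: +4 fires, +2 burnt (F count now 4)
Step 7: +3 fires, +4 burnt (F count now 3)
Step 8: +4 fires, +3 burnt (F count now 4)
Step 9: +3 fires, +4 burnt (F count now 3)
Step 10: +0 fires, +3 burnt (F count now 0)
Fire out after step 10
Initially T: 24, now '.': 34
Total burnt (originally-T cells now '.'): 22

Answer: 22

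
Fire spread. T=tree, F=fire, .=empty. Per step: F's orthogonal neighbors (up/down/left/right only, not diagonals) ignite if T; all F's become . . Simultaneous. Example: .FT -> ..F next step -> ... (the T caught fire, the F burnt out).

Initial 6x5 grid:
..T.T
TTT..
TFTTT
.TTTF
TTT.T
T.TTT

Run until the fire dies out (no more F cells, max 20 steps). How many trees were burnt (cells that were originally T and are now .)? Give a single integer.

Answer: 19

Derivation:
Step 1: +7 fires, +2 burnt (F count now 7)
Step 2: +6 fires, +7 burnt (F count now 6)
Step 3: +4 fires, +6 burnt (F count now 4)
Step 4: +2 fires, +4 burnt (F count now 2)
Step 5: +0 fires, +2 burnt (F count now 0)
Fire out after step 5
Initially T: 20, now '.': 29
Total burnt (originally-T cells now '.'): 19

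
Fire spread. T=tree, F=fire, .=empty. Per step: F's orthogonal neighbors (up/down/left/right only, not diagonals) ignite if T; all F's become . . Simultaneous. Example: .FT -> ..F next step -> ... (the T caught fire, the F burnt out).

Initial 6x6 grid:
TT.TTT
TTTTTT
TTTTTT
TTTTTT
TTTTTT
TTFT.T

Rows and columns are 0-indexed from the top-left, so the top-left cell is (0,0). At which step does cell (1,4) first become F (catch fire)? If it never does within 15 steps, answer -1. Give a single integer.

Step 1: cell (1,4)='T' (+3 fires, +1 burnt)
Step 2: cell (1,4)='T' (+4 fires, +3 burnt)
Step 3: cell (1,4)='T' (+5 fires, +4 burnt)
Step 4: cell (1,4)='T' (+6 fires, +5 burnt)
Step 5: cell (1,4)='T' (+6 fires, +6 burnt)
Step 6: cell (1,4)='F' (+5 fires, +6 burnt)
  -> target ignites at step 6
Step 7: cell (1,4)='.' (+3 fires, +5 burnt)
Step 8: cell (1,4)='.' (+1 fires, +3 burnt)
Step 9: cell (1,4)='.' (+0 fires, +1 burnt)
  fire out at step 9

6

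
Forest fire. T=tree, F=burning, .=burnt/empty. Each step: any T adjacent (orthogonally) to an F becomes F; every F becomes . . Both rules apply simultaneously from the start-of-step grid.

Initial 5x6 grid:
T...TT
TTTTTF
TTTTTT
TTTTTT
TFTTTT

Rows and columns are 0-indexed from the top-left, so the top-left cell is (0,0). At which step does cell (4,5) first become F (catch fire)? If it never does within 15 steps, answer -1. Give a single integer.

Step 1: cell (4,5)='T' (+6 fires, +2 burnt)
Step 2: cell (4,5)='T' (+8 fires, +6 burnt)
Step 3: cell (4,5)='F' (+9 fires, +8 burnt)
  -> target ignites at step 3
Step 4: cell (4,5)='.' (+1 fires, +9 burnt)
Step 5: cell (4,5)='.' (+1 fires, +1 burnt)
Step 6: cell (4,5)='.' (+0 fires, +1 burnt)
  fire out at step 6

3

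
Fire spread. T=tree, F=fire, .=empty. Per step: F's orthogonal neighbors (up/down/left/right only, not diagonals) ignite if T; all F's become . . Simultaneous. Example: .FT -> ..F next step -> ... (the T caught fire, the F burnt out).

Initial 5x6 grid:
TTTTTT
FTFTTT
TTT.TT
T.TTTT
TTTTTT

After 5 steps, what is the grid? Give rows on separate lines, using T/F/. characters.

Step 1: 6 trees catch fire, 2 burn out
  FTFTTT
  .F.FTT
  FTF.TT
  T.TTTT
  TTTTTT
Step 2: 6 trees catch fire, 6 burn out
  .F.FTT
  ....FT
  .F..TT
  F.FTTT
  TTTTTT
Step 3: 6 trees catch fire, 6 burn out
  ....FT
  .....F
  ....FT
  ...FTT
  FTFTTT
Step 4: 5 trees catch fire, 6 burn out
  .....F
  ......
  .....F
  ....FT
  .F.FTT
Step 5: 2 trees catch fire, 5 burn out
  ......
  ......
  ......
  .....F
  ....FT

......
......
......
.....F
....FT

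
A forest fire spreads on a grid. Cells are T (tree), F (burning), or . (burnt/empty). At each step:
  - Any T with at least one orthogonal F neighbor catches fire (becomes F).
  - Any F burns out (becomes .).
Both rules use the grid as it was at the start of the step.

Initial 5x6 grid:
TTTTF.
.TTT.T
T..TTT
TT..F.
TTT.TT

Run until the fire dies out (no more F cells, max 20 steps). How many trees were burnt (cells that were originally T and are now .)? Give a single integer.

Answer: 13

Derivation:
Step 1: +3 fires, +2 burnt (F count now 3)
Step 2: +5 fires, +3 burnt (F count now 5)
Step 3: +3 fires, +5 burnt (F count now 3)
Step 4: +2 fires, +3 burnt (F count now 2)
Step 5: +0 fires, +2 burnt (F count now 0)
Fire out after step 5
Initially T: 19, now '.': 24
Total burnt (originally-T cells now '.'): 13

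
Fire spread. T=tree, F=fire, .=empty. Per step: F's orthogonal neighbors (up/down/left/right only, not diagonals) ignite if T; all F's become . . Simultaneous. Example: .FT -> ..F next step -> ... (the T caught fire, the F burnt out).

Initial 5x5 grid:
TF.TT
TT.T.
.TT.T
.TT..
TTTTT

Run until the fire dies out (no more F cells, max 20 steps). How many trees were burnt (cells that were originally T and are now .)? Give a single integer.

Step 1: +2 fires, +1 burnt (F count now 2)
Step 2: +2 fires, +2 burnt (F count now 2)
Step 3: +2 fires, +2 burnt (F count now 2)
Step 4: +2 fires, +2 burnt (F count now 2)
Step 5: +2 fires, +2 burnt (F count now 2)
Step 6: +1 fires, +2 burnt (F count now 1)
Step 7: +1 fires, +1 burnt (F count now 1)
Step 8: +0 fires, +1 burnt (F count now 0)
Fire out after step 8
Initially T: 16, now '.': 21
Total burnt (originally-T cells now '.'): 12

Answer: 12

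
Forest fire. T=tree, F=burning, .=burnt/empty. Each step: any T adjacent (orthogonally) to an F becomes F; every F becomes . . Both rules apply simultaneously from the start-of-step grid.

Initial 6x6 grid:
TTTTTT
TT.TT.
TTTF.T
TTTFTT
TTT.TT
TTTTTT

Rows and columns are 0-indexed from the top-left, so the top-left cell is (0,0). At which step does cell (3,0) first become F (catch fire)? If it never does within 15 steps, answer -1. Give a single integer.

Step 1: cell (3,0)='T' (+4 fires, +2 burnt)
Step 2: cell (3,0)='T' (+7 fires, +4 burnt)
Step 3: cell (3,0)='F' (+10 fires, +7 burnt)
  -> target ignites at step 3
Step 4: cell (3,0)='.' (+7 fires, +10 burnt)
Step 5: cell (3,0)='.' (+2 fires, +7 burnt)
Step 6: cell (3,0)='.' (+0 fires, +2 burnt)
  fire out at step 6

3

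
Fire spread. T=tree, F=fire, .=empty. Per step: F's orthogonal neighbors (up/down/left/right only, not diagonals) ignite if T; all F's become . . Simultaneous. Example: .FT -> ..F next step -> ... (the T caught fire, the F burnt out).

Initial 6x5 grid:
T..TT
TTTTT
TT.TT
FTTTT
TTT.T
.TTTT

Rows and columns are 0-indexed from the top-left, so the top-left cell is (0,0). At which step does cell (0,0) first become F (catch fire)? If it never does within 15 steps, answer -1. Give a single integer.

Step 1: cell (0,0)='T' (+3 fires, +1 burnt)
Step 2: cell (0,0)='T' (+4 fires, +3 burnt)
Step 3: cell (0,0)='F' (+5 fires, +4 burnt)
  -> target ignites at step 3
Step 4: cell (0,0)='.' (+4 fires, +5 burnt)
Step 5: cell (0,0)='.' (+4 fires, +4 burnt)
Step 6: cell (0,0)='.' (+3 fires, +4 burnt)
Step 7: cell (0,0)='.' (+1 fires, +3 burnt)
Step 8: cell (0,0)='.' (+0 fires, +1 burnt)
  fire out at step 8

3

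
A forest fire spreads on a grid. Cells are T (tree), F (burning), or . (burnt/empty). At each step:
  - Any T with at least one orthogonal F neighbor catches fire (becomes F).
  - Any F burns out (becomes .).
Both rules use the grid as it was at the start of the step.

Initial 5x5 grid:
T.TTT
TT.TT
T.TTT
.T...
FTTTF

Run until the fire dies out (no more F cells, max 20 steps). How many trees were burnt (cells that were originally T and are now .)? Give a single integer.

Step 1: +2 fires, +2 burnt (F count now 2)
Step 2: +2 fires, +2 burnt (F count now 2)
Step 3: +0 fires, +2 burnt (F count now 0)
Fire out after step 3
Initially T: 16, now '.': 13
Total burnt (originally-T cells now '.'): 4

Answer: 4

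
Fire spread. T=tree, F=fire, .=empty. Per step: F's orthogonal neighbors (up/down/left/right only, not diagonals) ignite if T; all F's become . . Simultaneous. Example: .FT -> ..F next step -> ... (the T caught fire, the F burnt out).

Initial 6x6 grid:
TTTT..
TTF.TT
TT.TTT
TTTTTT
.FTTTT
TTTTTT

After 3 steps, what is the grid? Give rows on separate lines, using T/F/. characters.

Step 1: 5 trees catch fire, 2 burn out
  TTFT..
  TF..TT
  TT.TTT
  TFTTTT
  ..FTTT
  TFTTTT
Step 2: 9 trees catch fire, 5 burn out
  TF.F..
  F...TT
  TF.TTT
  F.FTTT
  ...FTT
  F.FTTT
Step 3: 5 trees catch fire, 9 burn out
  F.....
  ....TT
  F..TTT
  ...FTT
  ....FT
  ...FTT

F.....
....TT
F..TTT
...FTT
....FT
...FTT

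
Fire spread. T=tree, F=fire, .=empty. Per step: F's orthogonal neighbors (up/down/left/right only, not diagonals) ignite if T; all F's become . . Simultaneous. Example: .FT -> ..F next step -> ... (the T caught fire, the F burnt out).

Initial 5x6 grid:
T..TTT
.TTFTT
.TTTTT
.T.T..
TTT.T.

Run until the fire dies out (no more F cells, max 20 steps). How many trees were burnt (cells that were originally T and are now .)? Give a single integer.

Step 1: +4 fires, +1 burnt (F count now 4)
Step 2: +6 fires, +4 burnt (F count now 6)
Step 3: +3 fires, +6 burnt (F count now 3)
Step 4: +1 fires, +3 burnt (F count now 1)
Step 5: +1 fires, +1 burnt (F count now 1)
Step 6: +2 fires, +1 burnt (F count now 2)
Step 7: +0 fires, +2 burnt (F count now 0)
Fire out after step 7
Initially T: 19, now '.': 28
Total burnt (originally-T cells now '.'): 17

Answer: 17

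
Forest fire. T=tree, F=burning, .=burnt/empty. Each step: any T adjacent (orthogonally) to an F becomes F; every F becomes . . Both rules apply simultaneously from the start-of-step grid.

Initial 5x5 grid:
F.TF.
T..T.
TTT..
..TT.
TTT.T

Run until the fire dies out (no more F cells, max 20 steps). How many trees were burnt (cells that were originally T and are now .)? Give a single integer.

Step 1: +3 fires, +2 burnt (F count now 3)
Step 2: +1 fires, +3 burnt (F count now 1)
Step 3: +1 fires, +1 burnt (F count now 1)
Step 4: +1 fires, +1 burnt (F count now 1)
Step 5: +1 fires, +1 burnt (F count now 1)
Step 6: +2 fires, +1 burnt (F count now 2)
Step 7: +1 fires, +2 burnt (F count now 1)
Step 8: +1 fires, +1 burnt (F count now 1)
Step 9: +0 fires, +1 burnt (F count now 0)
Fire out after step 9
Initially T: 12, now '.': 24
Total burnt (originally-T cells now '.'): 11

Answer: 11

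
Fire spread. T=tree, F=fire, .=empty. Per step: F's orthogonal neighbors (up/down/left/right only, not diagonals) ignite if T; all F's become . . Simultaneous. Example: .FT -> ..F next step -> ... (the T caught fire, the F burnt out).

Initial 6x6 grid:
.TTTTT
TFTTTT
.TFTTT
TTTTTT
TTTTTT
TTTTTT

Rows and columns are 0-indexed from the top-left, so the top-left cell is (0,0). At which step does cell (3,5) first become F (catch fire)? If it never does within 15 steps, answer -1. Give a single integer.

Step 1: cell (3,5)='T' (+6 fires, +2 burnt)
Step 2: cell (3,5)='T' (+6 fires, +6 burnt)
Step 3: cell (3,5)='T' (+8 fires, +6 burnt)
Step 4: cell (3,5)='F' (+7 fires, +8 burnt)
  -> target ignites at step 4
Step 5: cell (3,5)='.' (+4 fires, +7 burnt)
Step 6: cell (3,5)='.' (+1 fires, +4 burnt)
Step 7: cell (3,5)='.' (+0 fires, +1 burnt)
  fire out at step 7

4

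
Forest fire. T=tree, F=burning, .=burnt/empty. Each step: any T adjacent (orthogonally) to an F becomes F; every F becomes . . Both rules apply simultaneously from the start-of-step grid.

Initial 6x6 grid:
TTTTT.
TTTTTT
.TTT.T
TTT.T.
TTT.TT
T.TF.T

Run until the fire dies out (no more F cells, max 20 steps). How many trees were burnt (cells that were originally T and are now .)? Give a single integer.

Answer: 23

Derivation:
Step 1: +1 fires, +1 burnt (F count now 1)
Step 2: +1 fires, +1 burnt (F count now 1)
Step 3: +2 fires, +1 burnt (F count now 2)
Step 4: +3 fires, +2 burnt (F count now 3)
Step 5: +5 fires, +3 burnt (F count now 5)
Step 6: +3 fires, +5 burnt (F count now 3)
Step 7: +4 fires, +3 burnt (F count now 4)
Step 8: +3 fires, +4 burnt (F count now 3)
Step 9: +1 fires, +3 burnt (F count now 1)
Step 10: +0 fires, +1 burnt (F count now 0)
Fire out after step 10
Initially T: 27, now '.': 32
Total burnt (originally-T cells now '.'): 23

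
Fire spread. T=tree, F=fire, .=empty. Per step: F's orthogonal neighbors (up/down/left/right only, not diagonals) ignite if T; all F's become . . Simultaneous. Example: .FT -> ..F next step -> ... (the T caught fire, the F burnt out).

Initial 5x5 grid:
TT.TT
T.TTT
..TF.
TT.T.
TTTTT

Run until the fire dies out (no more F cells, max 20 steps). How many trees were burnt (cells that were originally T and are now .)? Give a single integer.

Answer: 14

Derivation:
Step 1: +3 fires, +1 burnt (F count now 3)
Step 2: +4 fires, +3 burnt (F count now 4)
Step 3: +3 fires, +4 burnt (F count now 3)
Step 4: +1 fires, +3 burnt (F count now 1)
Step 5: +2 fires, +1 burnt (F count now 2)
Step 6: +1 fires, +2 burnt (F count now 1)
Step 7: +0 fires, +1 burnt (F count now 0)
Fire out after step 7
Initially T: 17, now '.': 22
Total burnt (originally-T cells now '.'): 14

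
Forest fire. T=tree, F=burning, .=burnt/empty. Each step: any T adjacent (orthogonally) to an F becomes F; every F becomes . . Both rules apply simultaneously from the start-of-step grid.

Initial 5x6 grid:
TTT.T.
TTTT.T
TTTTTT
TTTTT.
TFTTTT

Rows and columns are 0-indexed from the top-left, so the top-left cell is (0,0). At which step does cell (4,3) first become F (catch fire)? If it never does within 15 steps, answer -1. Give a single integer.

Step 1: cell (4,3)='T' (+3 fires, +1 burnt)
Step 2: cell (4,3)='F' (+4 fires, +3 burnt)
  -> target ignites at step 2
Step 3: cell (4,3)='.' (+5 fires, +4 burnt)
Step 4: cell (4,3)='.' (+6 fires, +5 burnt)
Step 5: cell (4,3)='.' (+4 fires, +6 burnt)
Step 6: cell (4,3)='.' (+1 fires, +4 burnt)
Step 7: cell (4,3)='.' (+1 fires, +1 burnt)
Step 8: cell (4,3)='.' (+0 fires, +1 burnt)
  fire out at step 8

2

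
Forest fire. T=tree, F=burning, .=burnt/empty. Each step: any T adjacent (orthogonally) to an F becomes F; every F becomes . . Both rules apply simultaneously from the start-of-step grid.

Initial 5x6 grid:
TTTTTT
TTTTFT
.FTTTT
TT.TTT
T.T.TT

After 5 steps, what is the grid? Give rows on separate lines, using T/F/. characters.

Step 1: 7 trees catch fire, 2 burn out
  TTTTFT
  TFTF.F
  ..FTFT
  TF.TTT
  T.T.TT
Step 2: 9 trees catch fire, 7 burn out
  TFTF.F
  F.F...
  ...F.F
  F..TFT
  T.T.TT
Step 3: 6 trees catch fire, 9 burn out
  F.F...
  ......
  ......
  ...F.F
  F.T.FT
Step 4: 1 trees catch fire, 6 burn out
  ......
  ......
  ......
  ......
  ..T..F
Step 5: 0 trees catch fire, 1 burn out
  ......
  ......
  ......
  ......
  ..T...

......
......
......
......
..T...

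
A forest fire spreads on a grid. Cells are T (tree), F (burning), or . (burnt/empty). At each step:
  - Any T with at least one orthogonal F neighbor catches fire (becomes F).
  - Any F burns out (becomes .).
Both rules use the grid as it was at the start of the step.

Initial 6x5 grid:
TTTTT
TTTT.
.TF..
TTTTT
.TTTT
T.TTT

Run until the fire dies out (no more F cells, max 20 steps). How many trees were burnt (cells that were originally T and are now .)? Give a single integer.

Answer: 22

Derivation:
Step 1: +3 fires, +1 burnt (F count now 3)
Step 2: +6 fires, +3 burnt (F count now 6)
Step 3: +8 fires, +6 burnt (F count now 8)
Step 4: +4 fires, +8 burnt (F count now 4)
Step 5: +1 fires, +4 burnt (F count now 1)
Step 6: +0 fires, +1 burnt (F count now 0)
Fire out after step 6
Initially T: 23, now '.': 29
Total burnt (originally-T cells now '.'): 22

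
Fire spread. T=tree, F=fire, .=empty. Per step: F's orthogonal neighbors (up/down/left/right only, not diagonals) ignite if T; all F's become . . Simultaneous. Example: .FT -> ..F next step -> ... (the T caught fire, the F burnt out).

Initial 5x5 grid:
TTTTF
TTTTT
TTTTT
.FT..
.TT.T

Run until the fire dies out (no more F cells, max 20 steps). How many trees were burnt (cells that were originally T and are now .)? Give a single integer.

Answer: 17

Derivation:
Step 1: +5 fires, +2 burnt (F count now 5)
Step 2: +7 fires, +5 burnt (F count now 7)
Step 3: +4 fires, +7 burnt (F count now 4)
Step 4: +1 fires, +4 burnt (F count now 1)
Step 5: +0 fires, +1 burnt (F count now 0)
Fire out after step 5
Initially T: 18, now '.': 24
Total burnt (originally-T cells now '.'): 17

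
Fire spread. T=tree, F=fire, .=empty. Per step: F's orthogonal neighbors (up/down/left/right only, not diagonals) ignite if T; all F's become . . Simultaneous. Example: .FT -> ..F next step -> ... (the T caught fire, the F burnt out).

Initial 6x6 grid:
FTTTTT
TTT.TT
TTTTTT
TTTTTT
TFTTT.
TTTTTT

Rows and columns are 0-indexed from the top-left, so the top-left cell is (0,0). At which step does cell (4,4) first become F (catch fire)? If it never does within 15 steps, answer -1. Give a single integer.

Step 1: cell (4,4)='T' (+6 fires, +2 burnt)
Step 2: cell (4,4)='T' (+9 fires, +6 burnt)
Step 3: cell (4,4)='F' (+6 fires, +9 burnt)
  -> target ignites at step 3
Step 4: cell (4,4)='.' (+4 fires, +6 burnt)
Step 5: cell (4,4)='.' (+5 fires, +4 burnt)
Step 6: cell (4,4)='.' (+2 fires, +5 burnt)
Step 7: cell (4,4)='.' (+0 fires, +2 burnt)
  fire out at step 7

3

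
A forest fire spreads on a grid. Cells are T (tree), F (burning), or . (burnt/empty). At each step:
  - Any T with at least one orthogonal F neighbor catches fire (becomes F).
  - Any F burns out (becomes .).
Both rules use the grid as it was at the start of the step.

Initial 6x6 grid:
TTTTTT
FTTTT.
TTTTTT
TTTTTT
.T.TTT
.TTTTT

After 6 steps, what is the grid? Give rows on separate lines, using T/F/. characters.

Step 1: 3 trees catch fire, 1 burn out
  FTTTTT
  .FTTT.
  FTTTTT
  TTTTTT
  .T.TTT
  .TTTTT
Step 2: 4 trees catch fire, 3 burn out
  .FTTTT
  ..FTT.
  .FTTTT
  FTTTTT
  .T.TTT
  .TTTTT
Step 3: 4 trees catch fire, 4 burn out
  ..FTTT
  ...FT.
  ..FTTT
  .FTTTT
  .T.TTT
  .TTTTT
Step 4: 5 trees catch fire, 4 burn out
  ...FTT
  ....F.
  ...FTT
  ..FTTT
  .F.TTT
  .TTTTT
Step 5: 4 trees catch fire, 5 burn out
  ....FT
  ......
  ....FT
  ...FTT
  ...TTT
  .FTTTT
Step 6: 5 trees catch fire, 4 burn out
  .....F
  ......
  .....F
  ....FT
  ...FTT
  ..FTTT

.....F
......
.....F
....FT
...FTT
..FTTT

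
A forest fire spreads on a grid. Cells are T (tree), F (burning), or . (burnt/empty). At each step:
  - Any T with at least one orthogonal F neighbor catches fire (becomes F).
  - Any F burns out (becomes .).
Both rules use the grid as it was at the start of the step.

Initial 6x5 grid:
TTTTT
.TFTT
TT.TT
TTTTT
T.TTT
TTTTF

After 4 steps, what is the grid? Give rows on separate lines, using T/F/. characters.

Step 1: 5 trees catch fire, 2 burn out
  TTFTT
  .F.FT
  TT.TT
  TTTTT
  T.TTF
  TTTF.
Step 2: 8 trees catch fire, 5 burn out
  TF.FT
  ....F
  TF.FT
  TTTTF
  T.TF.
  TTF..
Step 3: 8 trees catch fire, 8 burn out
  F...F
  .....
  F...F
  TFTF.
  T.F..
  TF...
Step 4: 3 trees catch fire, 8 burn out
  .....
  .....
  .....
  F.F..
  T....
  F....

.....
.....
.....
F.F..
T....
F....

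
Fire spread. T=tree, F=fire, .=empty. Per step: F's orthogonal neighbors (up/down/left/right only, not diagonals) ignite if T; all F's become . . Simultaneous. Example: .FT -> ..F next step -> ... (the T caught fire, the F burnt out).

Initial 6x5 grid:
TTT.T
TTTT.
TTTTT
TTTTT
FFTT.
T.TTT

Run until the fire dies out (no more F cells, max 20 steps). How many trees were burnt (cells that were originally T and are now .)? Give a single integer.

Answer: 23

Derivation:
Step 1: +4 fires, +2 burnt (F count now 4)
Step 2: +5 fires, +4 burnt (F count now 5)
Step 3: +5 fires, +5 burnt (F count now 5)
Step 4: +6 fires, +5 burnt (F count now 6)
Step 5: +3 fires, +6 burnt (F count now 3)
Step 6: +0 fires, +3 burnt (F count now 0)
Fire out after step 6
Initially T: 24, now '.': 29
Total burnt (originally-T cells now '.'): 23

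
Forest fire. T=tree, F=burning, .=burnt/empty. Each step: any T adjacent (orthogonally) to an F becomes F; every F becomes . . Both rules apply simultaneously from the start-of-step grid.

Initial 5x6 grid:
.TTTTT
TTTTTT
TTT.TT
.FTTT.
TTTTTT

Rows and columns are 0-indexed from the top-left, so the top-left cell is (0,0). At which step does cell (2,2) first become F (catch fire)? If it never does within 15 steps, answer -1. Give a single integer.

Step 1: cell (2,2)='T' (+3 fires, +1 burnt)
Step 2: cell (2,2)='F' (+6 fires, +3 burnt)
  -> target ignites at step 2
Step 3: cell (2,2)='.' (+5 fires, +6 burnt)
Step 4: cell (2,2)='.' (+4 fires, +5 burnt)
Step 5: cell (2,2)='.' (+4 fires, +4 burnt)
Step 6: cell (2,2)='.' (+2 fires, +4 burnt)
Step 7: cell (2,2)='.' (+1 fires, +2 burnt)
Step 8: cell (2,2)='.' (+0 fires, +1 burnt)
  fire out at step 8

2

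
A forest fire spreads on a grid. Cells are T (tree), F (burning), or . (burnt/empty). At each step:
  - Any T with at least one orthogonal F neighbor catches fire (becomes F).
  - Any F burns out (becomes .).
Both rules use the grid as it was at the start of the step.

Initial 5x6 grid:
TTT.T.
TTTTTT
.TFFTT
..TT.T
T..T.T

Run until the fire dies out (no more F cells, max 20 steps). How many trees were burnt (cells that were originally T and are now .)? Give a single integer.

Answer: 18

Derivation:
Step 1: +6 fires, +2 burnt (F count now 6)
Step 2: +5 fires, +6 burnt (F count now 5)
Step 3: +5 fires, +5 burnt (F count now 5)
Step 4: +2 fires, +5 burnt (F count now 2)
Step 5: +0 fires, +2 burnt (F count now 0)
Fire out after step 5
Initially T: 19, now '.': 29
Total burnt (originally-T cells now '.'): 18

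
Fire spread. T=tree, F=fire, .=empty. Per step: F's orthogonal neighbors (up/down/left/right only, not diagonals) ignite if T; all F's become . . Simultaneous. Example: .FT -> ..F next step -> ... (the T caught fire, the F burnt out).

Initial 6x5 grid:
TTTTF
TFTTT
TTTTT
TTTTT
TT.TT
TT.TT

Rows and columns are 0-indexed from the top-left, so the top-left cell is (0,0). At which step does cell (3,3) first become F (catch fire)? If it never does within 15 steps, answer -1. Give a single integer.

Step 1: cell (3,3)='T' (+6 fires, +2 burnt)
Step 2: cell (3,3)='T' (+7 fires, +6 burnt)
Step 3: cell (3,3)='T' (+5 fires, +7 burnt)
Step 4: cell (3,3)='F' (+4 fires, +5 burnt)
  -> target ignites at step 4
Step 5: cell (3,3)='.' (+3 fires, +4 burnt)
Step 6: cell (3,3)='.' (+1 fires, +3 burnt)
Step 7: cell (3,3)='.' (+0 fires, +1 burnt)
  fire out at step 7

4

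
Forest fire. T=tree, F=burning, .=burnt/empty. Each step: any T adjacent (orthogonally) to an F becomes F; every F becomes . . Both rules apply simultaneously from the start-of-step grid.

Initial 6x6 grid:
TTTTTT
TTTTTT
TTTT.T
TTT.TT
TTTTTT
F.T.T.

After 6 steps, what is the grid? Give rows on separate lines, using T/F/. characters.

Step 1: 1 trees catch fire, 1 burn out
  TTTTTT
  TTTTTT
  TTTT.T
  TTT.TT
  FTTTTT
  ..T.T.
Step 2: 2 trees catch fire, 1 burn out
  TTTTTT
  TTTTTT
  TTTT.T
  FTT.TT
  .FTTTT
  ..T.T.
Step 3: 3 trees catch fire, 2 burn out
  TTTTTT
  TTTTTT
  FTTT.T
  .FT.TT
  ..FTTT
  ..T.T.
Step 4: 5 trees catch fire, 3 burn out
  TTTTTT
  FTTTTT
  .FTT.T
  ..F.TT
  ...FTT
  ..F.T.
Step 5: 4 trees catch fire, 5 burn out
  FTTTTT
  .FTTTT
  ..FT.T
  ....TT
  ....FT
  ....T.
Step 6: 6 trees catch fire, 4 burn out
  .FTTTT
  ..FTTT
  ...F.T
  ....FT
  .....F
  ....F.

.FTTTT
..FTTT
...F.T
....FT
.....F
....F.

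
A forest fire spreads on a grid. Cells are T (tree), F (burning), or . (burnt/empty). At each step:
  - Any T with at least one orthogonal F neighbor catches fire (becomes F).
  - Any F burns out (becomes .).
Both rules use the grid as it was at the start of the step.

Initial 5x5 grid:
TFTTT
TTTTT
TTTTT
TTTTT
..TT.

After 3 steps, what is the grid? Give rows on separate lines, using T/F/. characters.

Step 1: 3 trees catch fire, 1 burn out
  F.FTT
  TFTTT
  TTTTT
  TTTTT
  ..TT.
Step 2: 4 trees catch fire, 3 burn out
  ...FT
  F.FTT
  TFTTT
  TTTTT
  ..TT.
Step 3: 5 trees catch fire, 4 burn out
  ....F
  ...FT
  F.FTT
  TFTTT
  ..TT.

....F
...FT
F.FTT
TFTTT
..TT.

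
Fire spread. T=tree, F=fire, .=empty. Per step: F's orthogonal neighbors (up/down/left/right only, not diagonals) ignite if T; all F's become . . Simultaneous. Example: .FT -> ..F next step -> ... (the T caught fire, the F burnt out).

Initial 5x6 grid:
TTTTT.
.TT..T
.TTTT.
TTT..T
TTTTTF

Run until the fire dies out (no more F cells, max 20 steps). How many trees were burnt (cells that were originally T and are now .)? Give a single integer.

Step 1: +2 fires, +1 burnt (F count now 2)
Step 2: +1 fires, +2 burnt (F count now 1)
Step 3: +1 fires, +1 burnt (F count now 1)
Step 4: +2 fires, +1 burnt (F count now 2)
Step 5: +3 fires, +2 burnt (F count now 3)
Step 6: +4 fires, +3 burnt (F count now 4)
Step 7: +3 fires, +4 burnt (F count now 3)
Step 8: +2 fires, +3 burnt (F count now 2)
Step 9: +2 fires, +2 burnt (F count now 2)
Step 10: +0 fires, +2 burnt (F count now 0)
Fire out after step 10
Initially T: 21, now '.': 29
Total burnt (originally-T cells now '.'): 20

Answer: 20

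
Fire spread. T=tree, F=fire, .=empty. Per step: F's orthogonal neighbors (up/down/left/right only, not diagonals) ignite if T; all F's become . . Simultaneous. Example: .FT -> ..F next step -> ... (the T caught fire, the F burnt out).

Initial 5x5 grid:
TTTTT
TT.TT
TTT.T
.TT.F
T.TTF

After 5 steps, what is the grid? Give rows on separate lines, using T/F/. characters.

Step 1: 2 trees catch fire, 2 burn out
  TTTTT
  TT.TT
  TTT.F
  .TT..
  T.TF.
Step 2: 2 trees catch fire, 2 burn out
  TTTTT
  TT.TF
  TTT..
  .TT..
  T.F..
Step 3: 3 trees catch fire, 2 burn out
  TTTTF
  TT.F.
  TTT..
  .TF..
  T....
Step 4: 3 trees catch fire, 3 burn out
  TTTF.
  TT...
  TTF..
  .F...
  T....
Step 5: 2 trees catch fire, 3 burn out
  TTF..
  TT...
  TF...
  .....
  T....

TTF..
TT...
TF...
.....
T....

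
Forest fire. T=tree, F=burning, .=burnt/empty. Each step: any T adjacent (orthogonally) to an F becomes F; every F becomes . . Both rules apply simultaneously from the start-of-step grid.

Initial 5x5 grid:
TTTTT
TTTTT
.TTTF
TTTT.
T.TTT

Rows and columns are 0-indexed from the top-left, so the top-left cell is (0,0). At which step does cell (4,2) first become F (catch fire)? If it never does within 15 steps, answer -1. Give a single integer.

Step 1: cell (4,2)='T' (+2 fires, +1 burnt)
Step 2: cell (4,2)='T' (+4 fires, +2 burnt)
Step 3: cell (4,2)='T' (+5 fires, +4 burnt)
Step 4: cell (4,2)='F' (+5 fires, +5 burnt)
  -> target ignites at step 4
Step 5: cell (4,2)='.' (+3 fires, +5 burnt)
Step 6: cell (4,2)='.' (+2 fires, +3 burnt)
Step 7: cell (4,2)='.' (+0 fires, +2 burnt)
  fire out at step 7

4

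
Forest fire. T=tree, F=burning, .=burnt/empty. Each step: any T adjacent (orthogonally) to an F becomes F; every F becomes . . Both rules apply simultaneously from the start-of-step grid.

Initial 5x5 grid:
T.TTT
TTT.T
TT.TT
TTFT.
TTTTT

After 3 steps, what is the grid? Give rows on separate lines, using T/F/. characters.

Step 1: 3 trees catch fire, 1 burn out
  T.TTT
  TTT.T
  TT.TT
  TF.F.
  TTFTT
Step 2: 5 trees catch fire, 3 burn out
  T.TTT
  TTT.T
  TF.FT
  F....
  TF.FT
Step 3: 5 trees catch fire, 5 burn out
  T.TTT
  TFT.T
  F...F
  .....
  F...F

T.TTT
TFT.T
F...F
.....
F...F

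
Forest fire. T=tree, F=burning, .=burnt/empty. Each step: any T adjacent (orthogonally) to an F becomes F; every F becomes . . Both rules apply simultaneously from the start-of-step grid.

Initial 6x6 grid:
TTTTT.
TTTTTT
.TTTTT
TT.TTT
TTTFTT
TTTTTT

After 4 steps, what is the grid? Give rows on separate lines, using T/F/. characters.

Step 1: 4 trees catch fire, 1 burn out
  TTTTT.
  TTTTTT
  .TTTTT
  TT.FTT
  TTF.FT
  TTTFTT
Step 2: 6 trees catch fire, 4 burn out
  TTTTT.
  TTTTTT
  .TTFTT
  TT..FT
  TF...F
  TTF.FT
Step 3: 8 trees catch fire, 6 burn out
  TTTTT.
  TTTFTT
  .TF.FT
  TF...F
  F.....
  TF...F
Step 4: 7 trees catch fire, 8 burn out
  TTTFT.
  TTF.FT
  .F...F
  F.....
  ......
  F.....

TTTFT.
TTF.FT
.F...F
F.....
......
F.....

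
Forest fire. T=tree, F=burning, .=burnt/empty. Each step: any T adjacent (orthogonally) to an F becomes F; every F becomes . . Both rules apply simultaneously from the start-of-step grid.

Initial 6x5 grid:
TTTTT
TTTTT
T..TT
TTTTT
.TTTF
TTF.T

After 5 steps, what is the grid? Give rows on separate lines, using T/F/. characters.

Step 1: 5 trees catch fire, 2 burn out
  TTTTT
  TTTTT
  T..TT
  TTTTF
  .TFF.
  TF..F
Step 2: 5 trees catch fire, 5 burn out
  TTTTT
  TTTTT
  T..TF
  TTFF.
  .F...
  F....
Step 3: 3 trees catch fire, 5 burn out
  TTTTT
  TTTTF
  T..F.
  TF...
  .....
  .....
Step 4: 3 trees catch fire, 3 burn out
  TTTTF
  TTTF.
  T....
  F....
  .....
  .....
Step 5: 3 trees catch fire, 3 burn out
  TTTF.
  TTF..
  F....
  .....
  .....
  .....

TTTF.
TTF..
F....
.....
.....
.....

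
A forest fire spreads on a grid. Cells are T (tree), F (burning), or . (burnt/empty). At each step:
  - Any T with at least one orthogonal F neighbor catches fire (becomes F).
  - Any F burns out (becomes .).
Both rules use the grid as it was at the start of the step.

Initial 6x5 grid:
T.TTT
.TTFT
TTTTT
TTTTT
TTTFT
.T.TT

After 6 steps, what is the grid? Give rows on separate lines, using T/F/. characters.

Step 1: 8 trees catch fire, 2 burn out
  T.TFT
  .TF.F
  TTTFT
  TTTFT
  TTF.F
  .T.FT
Step 2: 9 trees catch fire, 8 burn out
  T.F.F
  .F...
  TTF.F
  TTF.F
  TF...
  .T..F
Step 3: 4 trees catch fire, 9 burn out
  T....
  .....
  TF...
  TF...
  F....
  .F...
Step 4: 2 trees catch fire, 4 burn out
  T....
  .....
  F....
  F....
  .....
  .....
Step 5: 0 trees catch fire, 2 burn out
  T....
  .....
  .....
  .....
  .....
  .....
Step 6: 0 trees catch fire, 0 burn out
  T....
  .....
  .....
  .....
  .....
  .....

T....
.....
.....
.....
.....
.....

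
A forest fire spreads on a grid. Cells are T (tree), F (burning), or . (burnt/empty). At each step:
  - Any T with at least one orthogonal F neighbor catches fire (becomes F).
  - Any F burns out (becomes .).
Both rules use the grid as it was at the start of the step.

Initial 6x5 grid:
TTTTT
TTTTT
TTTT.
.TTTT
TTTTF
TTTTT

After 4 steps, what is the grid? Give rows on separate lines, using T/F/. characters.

Step 1: 3 trees catch fire, 1 burn out
  TTTTT
  TTTTT
  TTTT.
  .TTTF
  TTTF.
  TTTTF
Step 2: 3 trees catch fire, 3 burn out
  TTTTT
  TTTTT
  TTTT.
  .TTF.
  TTF..
  TTTF.
Step 3: 4 trees catch fire, 3 burn out
  TTTTT
  TTTTT
  TTTF.
  .TF..
  TF...
  TTF..
Step 4: 5 trees catch fire, 4 burn out
  TTTTT
  TTTFT
  TTF..
  .F...
  F....
  TF...

TTTTT
TTTFT
TTF..
.F...
F....
TF...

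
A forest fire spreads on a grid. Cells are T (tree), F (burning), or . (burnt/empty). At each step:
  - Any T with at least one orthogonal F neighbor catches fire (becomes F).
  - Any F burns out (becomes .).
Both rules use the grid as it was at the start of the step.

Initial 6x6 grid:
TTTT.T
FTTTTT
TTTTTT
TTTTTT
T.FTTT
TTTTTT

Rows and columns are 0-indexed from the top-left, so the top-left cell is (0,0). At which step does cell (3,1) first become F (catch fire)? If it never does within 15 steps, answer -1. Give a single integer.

Step 1: cell (3,1)='T' (+6 fires, +2 burnt)
Step 2: cell (3,1)='F' (+10 fires, +6 burnt)
  -> target ignites at step 2
Step 3: cell (3,1)='.' (+8 fires, +10 burnt)
Step 4: cell (3,1)='.' (+5 fires, +8 burnt)
Step 5: cell (3,1)='.' (+2 fires, +5 burnt)
Step 6: cell (3,1)='.' (+1 fires, +2 burnt)
Step 7: cell (3,1)='.' (+0 fires, +1 burnt)
  fire out at step 7

2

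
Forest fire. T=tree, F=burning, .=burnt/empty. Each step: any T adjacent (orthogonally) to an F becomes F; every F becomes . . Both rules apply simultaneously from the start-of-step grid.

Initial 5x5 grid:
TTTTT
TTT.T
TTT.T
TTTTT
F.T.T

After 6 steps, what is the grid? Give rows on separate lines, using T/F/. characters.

Step 1: 1 trees catch fire, 1 burn out
  TTTTT
  TTT.T
  TTT.T
  FTTTT
  ..T.T
Step 2: 2 trees catch fire, 1 burn out
  TTTTT
  TTT.T
  FTT.T
  .FTTT
  ..T.T
Step 3: 3 trees catch fire, 2 burn out
  TTTTT
  FTT.T
  .FT.T
  ..FTT
  ..T.T
Step 4: 5 trees catch fire, 3 burn out
  FTTTT
  .FT.T
  ..F.T
  ...FT
  ..F.T
Step 5: 3 trees catch fire, 5 burn out
  .FTTT
  ..F.T
  ....T
  ....F
  ....T
Step 6: 3 trees catch fire, 3 burn out
  ..FTT
  ....T
  ....F
  .....
  ....F

..FTT
....T
....F
.....
....F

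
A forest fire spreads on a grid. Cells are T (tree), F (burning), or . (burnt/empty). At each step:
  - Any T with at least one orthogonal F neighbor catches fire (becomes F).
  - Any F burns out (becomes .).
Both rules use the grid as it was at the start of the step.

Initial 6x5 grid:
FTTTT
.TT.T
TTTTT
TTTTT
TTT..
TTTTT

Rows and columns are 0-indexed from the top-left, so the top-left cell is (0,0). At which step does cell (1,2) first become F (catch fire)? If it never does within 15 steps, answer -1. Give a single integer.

Step 1: cell (1,2)='T' (+1 fires, +1 burnt)
Step 2: cell (1,2)='T' (+2 fires, +1 burnt)
Step 3: cell (1,2)='F' (+3 fires, +2 burnt)
  -> target ignites at step 3
Step 4: cell (1,2)='.' (+4 fires, +3 burnt)
Step 5: cell (1,2)='.' (+5 fires, +4 burnt)
Step 6: cell (1,2)='.' (+5 fires, +5 burnt)
Step 7: cell (1,2)='.' (+3 fires, +5 burnt)
Step 8: cell (1,2)='.' (+1 fires, +3 burnt)
Step 9: cell (1,2)='.' (+1 fires, +1 burnt)
Step 10: cell (1,2)='.' (+0 fires, +1 burnt)
  fire out at step 10

3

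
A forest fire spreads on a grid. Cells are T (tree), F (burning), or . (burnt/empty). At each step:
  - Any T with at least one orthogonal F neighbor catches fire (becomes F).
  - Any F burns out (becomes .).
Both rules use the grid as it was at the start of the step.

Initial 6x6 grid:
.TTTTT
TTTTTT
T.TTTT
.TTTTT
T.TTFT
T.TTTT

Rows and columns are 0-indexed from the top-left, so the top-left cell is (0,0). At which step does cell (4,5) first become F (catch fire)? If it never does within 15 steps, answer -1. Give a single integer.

Step 1: cell (4,5)='F' (+4 fires, +1 burnt)
  -> target ignites at step 1
Step 2: cell (4,5)='.' (+6 fires, +4 burnt)
Step 3: cell (4,5)='.' (+5 fires, +6 burnt)
Step 4: cell (4,5)='.' (+5 fires, +5 burnt)
Step 5: cell (4,5)='.' (+3 fires, +5 burnt)
Step 6: cell (4,5)='.' (+2 fires, +3 burnt)
Step 7: cell (4,5)='.' (+2 fires, +2 burnt)
Step 8: cell (4,5)='.' (+1 fires, +2 burnt)
Step 9: cell (4,5)='.' (+0 fires, +1 burnt)
  fire out at step 9

1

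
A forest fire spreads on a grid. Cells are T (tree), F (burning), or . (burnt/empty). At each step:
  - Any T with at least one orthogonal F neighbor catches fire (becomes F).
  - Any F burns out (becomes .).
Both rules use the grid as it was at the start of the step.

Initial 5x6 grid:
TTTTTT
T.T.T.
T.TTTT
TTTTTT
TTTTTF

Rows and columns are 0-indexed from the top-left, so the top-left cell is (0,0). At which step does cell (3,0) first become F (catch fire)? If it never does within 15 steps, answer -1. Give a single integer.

Step 1: cell (3,0)='T' (+2 fires, +1 burnt)
Step 2: cell (3,0)='T' (+3 fires, +2 burnt)
Step 3: cell (3,0)='T' (+3 fires, +3 burnt)
Step 4: cell (3,0)='T' (+4 fires, +3 burnt)
Step 5: cell (3,0)='T' (+4 fires, +4 burnt)
Step 6: cell (3,0)='F' (+4 fires, +4 burnt)
  -> target ignites at step 6
Step 7: cell (3,0)='.' (+2 fires, +4 burnt)
Step 8: cell (3,0)='.' (+2 fires, +2 burnt)
Step 9: cell (3,0)='.' (+1 fires, +2 burnt)
Step 10: cell (3,0)='.' (+0 fires, +1 burnt)
  fire out at step 10

6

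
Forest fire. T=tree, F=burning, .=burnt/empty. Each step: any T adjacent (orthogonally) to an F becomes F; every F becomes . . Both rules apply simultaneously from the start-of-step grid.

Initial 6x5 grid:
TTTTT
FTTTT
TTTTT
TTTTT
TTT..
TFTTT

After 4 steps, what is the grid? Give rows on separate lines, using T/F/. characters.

Step 1: 6 trees catch fire, 2 burn out
  FTTTT
  .FTTT
  FTTTT
  TTTTT
  TFT..
  F.FTT
Step 2: 8 trees catch fire, 6 burn out
  .FTTT
  ..FTT
  .FTTT
  FFTTT
  F.F..
  ...FT
Step 3: 5 trees catch fire, 8 burn out
  ..FTT
  ...FT
  ..FTT
  ..FTT
  .....
  ....F
Step 4: 4 trees catch fire, 5 burn out
  ...FT
  ....F
  ...FT
  ...FT
  .....
  .....

...FT
....F
...FT
...FT
.....
.....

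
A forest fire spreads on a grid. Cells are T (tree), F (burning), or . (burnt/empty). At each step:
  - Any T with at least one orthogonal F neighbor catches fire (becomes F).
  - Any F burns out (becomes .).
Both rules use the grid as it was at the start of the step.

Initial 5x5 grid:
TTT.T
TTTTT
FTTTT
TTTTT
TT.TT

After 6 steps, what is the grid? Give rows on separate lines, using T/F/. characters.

Step 1: 3 trees catch fire, 1 burn out
  TTT.T
  FTTTT
  .FTTT
  FTTTT
  TT.TT
Step 2: 5 trees catch fire, 3 burn out
  FTT.T
  .FTTT
  ..FTT
  .FTTT
  FT.TT
Step 3: 5 trees catch fire, 5 burn out
  .FT.T
  ..FTT
  ...FT
  ..FTT
  .F.TT
Step 4: 4 trees catch fire, 5 burn out
  ..F.T
  ...FT
  ....F
  ...FT
  ...TT
Step 5: 3 trees catch fire, 4 burn out
  ....T
  ....F
  .....
  ....F
  ...FT
Step 6: 2 trees catch fire, 3 burn out
  ....F
  .....
  .....
  .....
  ....F

....F
.....
.....
.....
....F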